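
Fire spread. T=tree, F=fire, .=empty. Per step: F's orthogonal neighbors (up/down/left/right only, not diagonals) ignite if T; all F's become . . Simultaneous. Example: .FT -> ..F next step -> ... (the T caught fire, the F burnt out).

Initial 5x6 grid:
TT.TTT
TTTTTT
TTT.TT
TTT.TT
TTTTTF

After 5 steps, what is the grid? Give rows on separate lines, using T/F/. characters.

Step 1: 2 trees catch fire, 1 burn out
  TT.TTT
  TTTTTT
  TTT.TT
  TTT.TF
  TTTTF.
Step 2: 3 trees catch fire, 2 burn out
  TT.TTT
  TTTTTT
  TTT.TF
  TTT.F.
  TTTF..
Step 3: 3 trees catch fire, 3 burn out
  TT.TTT
  TTTTTF
  TTT.F.
  TTT...
  TTF...
Step 4: 4 trees catch fire, 3 burn out
  TT.TTF
  TTTTF.
  TTT...
  TTF...
  TF....
Step 5: 5 trees catch fire, 4 burn out
  TT.TF.
  TTTF..
  TTF...
  TF....
  F.....

TT.TF.
TTTF..
TTF...
TF....
F.....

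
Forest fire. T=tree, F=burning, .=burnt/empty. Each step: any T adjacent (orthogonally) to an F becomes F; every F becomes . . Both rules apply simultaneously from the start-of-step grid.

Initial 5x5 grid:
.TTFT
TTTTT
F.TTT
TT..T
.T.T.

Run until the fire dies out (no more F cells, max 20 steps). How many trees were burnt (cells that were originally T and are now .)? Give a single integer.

Answer: 15

Derivation:
Step 1: +5 fires, +2 burnt (F count now 5)
Step 2: +6 fires, +5 burnt (F count now 6)
Step 3: +3 fires, +6 burnt (F count now 3)
Step 4: +1 fires, +3 burnt (F count now 1)
Step 5: +0 fires, +1 burnt (F count now 0)
Fire out after step 5
Initially T: 16, now '.': 24
Total burnt (originally-T cells now '.'): 15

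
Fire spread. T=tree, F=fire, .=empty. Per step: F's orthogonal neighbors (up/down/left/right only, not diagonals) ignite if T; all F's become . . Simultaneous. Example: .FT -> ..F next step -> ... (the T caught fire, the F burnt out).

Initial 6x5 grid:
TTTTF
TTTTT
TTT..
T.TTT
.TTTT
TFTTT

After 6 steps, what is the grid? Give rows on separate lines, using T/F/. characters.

Step 1: 5 trees catch fire, 2 burn out
  TTTF.
  TTTTF
  TTT..
  T.TTT
  .FTTT
  F.FTT
Step 2: 4 trees catch fire, 5 burn out
  TTF..
  TTTF.
  TTT..
  T.TTT
  ..FTT
  ...FT
Step 3: 5 trees catch fire, 4 burn out
  TF...
  TTF..
  TTT..
  T.FTT
  ...FT
  ....F
Step 4: 5 trees catch fire, 5 burn out
  F....
  TF...
  TTF..
  T..FT
  ....F
  .....
Step 5: 3 trees catch fire, 5 burn out
  .....
  F....
  TF...
  T...F
  .....
  .....
Step 6: 1 trees catch fire, 3 burn out
  .....
  .....
  F....
  T....
  .....
  .....

.....
.....
F....
T....
.....
.....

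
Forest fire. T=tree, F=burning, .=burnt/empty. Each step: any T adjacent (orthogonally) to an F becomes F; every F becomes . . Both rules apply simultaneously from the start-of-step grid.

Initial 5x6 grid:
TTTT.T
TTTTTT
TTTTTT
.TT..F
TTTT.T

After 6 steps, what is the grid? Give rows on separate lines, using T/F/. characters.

Step 1: 2 trees catch fire, 1 burn out
  TTTT.T
  TTTTTT
  TTTTTF
  .TT...
  TTTT.F
Step 2: 2 trees catch fire, 2 burn out
  TTTT.T
  TTTTTF
  TTTTF.
  .TT...
  TTTT..
Step 3: 3 trees catch fire, 2 burn out
  TTTT.F
  TTTTF.
  TTTF..
  .TT...
  TTTT..
Step 4: 2 trees catch fire, 3 burn out
  TTTT..
  TTTF..
  TTF...
  .TT...
  TTTT..
Step 5: 4 trees catch fire, 2 burn out
  TTTF..
  TTF...
  TF....
  .TF...
  TTTT..
Step 6: 5 trees catch fire, 4 burn out
  TTF...
  TF....
  F.....
  .F....
  TTFT..

TTF...
TF....
F.....
.F....
TTFT..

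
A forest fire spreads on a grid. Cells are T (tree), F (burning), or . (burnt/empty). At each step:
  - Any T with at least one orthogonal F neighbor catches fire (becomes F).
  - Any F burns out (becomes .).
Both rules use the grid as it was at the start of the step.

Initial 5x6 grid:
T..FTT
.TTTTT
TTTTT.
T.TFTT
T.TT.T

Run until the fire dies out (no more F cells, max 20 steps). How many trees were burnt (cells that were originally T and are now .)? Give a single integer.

Answer: 20

Derivation:
Step 1: +6 fires, +2 burnt (F count now 6)
Step 2: +7 fires, +6 burnt (F count now 7)
Step 3: +4 fires, +7 burnt (F count now 4)
Step 4: +1 fires, +4 burnt (F count now 1)
Step 5: +1 fires, +1 burnt (F count now 1)
Step 6: +1 fires, +1 burnt (F count now 1)
Step 7: +0 fires, +1 burnt (F count now 0)
Fire out after step 7
Initially T: 21, now '.': 29
Total burnt (originally-T cells now '.'): 20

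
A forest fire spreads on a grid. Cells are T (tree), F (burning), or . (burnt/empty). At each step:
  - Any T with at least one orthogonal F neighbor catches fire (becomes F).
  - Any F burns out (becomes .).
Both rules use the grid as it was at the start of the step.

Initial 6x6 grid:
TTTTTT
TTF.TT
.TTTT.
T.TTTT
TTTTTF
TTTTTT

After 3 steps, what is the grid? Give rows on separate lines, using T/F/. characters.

Step 1: 6 trees catch fire, 2 burn out
  TTFTTT
  TF..TT
  .TFTT.
  T.TTTF
  TTTTF.
  TTTTTF
Step 2: 9 trees catch fire, 6 burn out
  TF.FTT
  F...TT
  .F.FT.
  T.FTF.
  TTTF..
  TTTTF.
Step 3: 6 trees catch fire, 9 burn out
  F...FT
  ....TT
  ....F.
  T..F..
  TTF...
  TTTF..

F...FT
....TT
....F.
T..F..
TTF...
TTTF..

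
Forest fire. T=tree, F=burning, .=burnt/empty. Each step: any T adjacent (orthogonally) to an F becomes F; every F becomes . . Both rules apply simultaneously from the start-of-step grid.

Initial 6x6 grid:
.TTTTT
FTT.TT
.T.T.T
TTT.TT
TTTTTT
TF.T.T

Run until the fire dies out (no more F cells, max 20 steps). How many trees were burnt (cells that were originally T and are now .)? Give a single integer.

Answer: 25

Derivation:
Step 1: +3 fires, +2 burnt (F count now 3)
Step 2: +6 fires, +3 burnt (F count now 6)
Step 3: +4 fires, +6 burnt (F count now 4)
Step 4: +3 fires, +4 burnt (F count now 3)
Step 5: +3 fires, +3 burnt (F count now 3)
Step 6: +4 fires, +3 burnt (F count now 4)
Step 7: +2 fires, +4 burnt (F count now 2)
Step 8: +0 fires, +2 burnt (F count now 0)
Fire out after step 8
Initially T: 26, now '.': 35
Total burnt (originally-T cells now '.'): 25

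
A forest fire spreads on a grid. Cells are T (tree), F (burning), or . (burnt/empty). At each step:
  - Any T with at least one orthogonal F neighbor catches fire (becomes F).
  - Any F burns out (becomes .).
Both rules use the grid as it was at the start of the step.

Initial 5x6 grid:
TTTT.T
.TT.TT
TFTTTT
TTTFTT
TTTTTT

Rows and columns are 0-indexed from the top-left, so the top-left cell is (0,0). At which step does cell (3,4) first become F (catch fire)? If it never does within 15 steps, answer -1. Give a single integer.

Step 1: cell (3,4)='F' (+8 fires, +2 burnt)
  -> target ignites at step 1
Step 2: cell (3,4)='.' (+8 fires, +8 burnt)
Step 3: cell (3,4)='.' (+6 fires, +8 burnt)
Step 4: cell (3,4)='.' (+2 fires, +6 burnt)
Step 5: cell (3,4)='.' (+1 fires, +2 burnt)
Step 6: cell (3,4)='.' (+0 fires, +1 burnt)
  fire out at step 6

1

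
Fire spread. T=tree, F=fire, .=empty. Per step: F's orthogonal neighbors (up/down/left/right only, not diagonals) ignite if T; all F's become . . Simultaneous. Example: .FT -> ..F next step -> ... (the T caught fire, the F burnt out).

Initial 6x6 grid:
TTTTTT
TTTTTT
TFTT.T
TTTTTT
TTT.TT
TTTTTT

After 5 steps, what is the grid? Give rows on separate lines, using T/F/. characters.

Step 1: 4 trees catch fire, 1 burn out
  TTTTTT
  TFTTTT
  F.FT.T
  TFTTTT
  TTT.TT
  TTTTTT
Step 2: 7 trees catch fire, 4 burn out
  TFTTTT
  F.FTTT
  ...F.T
  F.FTTT
  TFT.TT
  TTTTTT
Step 3: 7 trees catch fire, 7 burn out
  F.FTTT
  ...FTT
  .....T
  ...FTT
  F.F.TT
  TFTTTT
Step 4: 5 trees catch fire, 7 burn out
  ...FTT
  ....FT
  .....T
  ....FT
  ....TT
  F.FTTT
Step 5: 5 trees catch fire, 5 burn out
  ....FT
  .....F
  .....T
  .....F
  ....FT
  ...FTT

....FT
.....F
.....T
.....F
....FT
...FTT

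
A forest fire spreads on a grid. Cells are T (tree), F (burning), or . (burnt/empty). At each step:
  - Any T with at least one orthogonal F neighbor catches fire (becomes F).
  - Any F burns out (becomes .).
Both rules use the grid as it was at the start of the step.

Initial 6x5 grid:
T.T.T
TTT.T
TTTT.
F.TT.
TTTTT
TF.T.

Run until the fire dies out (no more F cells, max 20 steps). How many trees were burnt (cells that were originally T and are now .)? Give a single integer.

Answer: 18

Derivation:
Step 1: +4 fires, +2 burnt (F count now 4)
Step 2: +3 fires, +4 burnt (F count now 3)
Step 3: +5 fires, +3 burnt (F count now 5)
Step 4: +5 fires, +5 burnt (F count now 5)
Step 5: +1 fires, +5 burnt (F count now 1)
Step 6: +0 fires, +1 burnt (F count now 0)
Fire out after step 6
Initially T: 20, now '.': 28
Total burnt (originally-T cells now '.'): 18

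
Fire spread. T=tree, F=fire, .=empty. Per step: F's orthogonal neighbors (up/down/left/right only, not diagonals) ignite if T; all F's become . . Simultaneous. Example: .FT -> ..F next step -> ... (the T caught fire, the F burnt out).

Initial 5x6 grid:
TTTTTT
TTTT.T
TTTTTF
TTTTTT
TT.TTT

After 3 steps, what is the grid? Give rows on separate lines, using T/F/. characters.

Step 1: 3 trees catch fire, 1 burn out
  TTTTTT
  TTTT.F
  TTTTF.
  TTTTTF
  TT.TTT
Step 2: 4 trees catch fire, 3 burn out
  TTTTTF
  TTTT..
  TTTF..
  TTTTF.
  TT.TTF
Step 3: 5 trees catch fire, 4 burn out
  TTTTF.
  TTTF..
  TTF...
  TTTF..
  TT.TF.

TTTTF.
TTTF..
TTF...
TTTF..
TT.TF.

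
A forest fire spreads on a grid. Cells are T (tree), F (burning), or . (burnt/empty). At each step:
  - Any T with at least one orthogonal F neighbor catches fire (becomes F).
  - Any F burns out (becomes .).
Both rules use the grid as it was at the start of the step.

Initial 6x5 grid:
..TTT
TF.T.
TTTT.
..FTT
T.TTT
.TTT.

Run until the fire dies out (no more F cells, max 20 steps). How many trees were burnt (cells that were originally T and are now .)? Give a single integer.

Answer: 17

Derivation:
Step 1: +5 fires, +2 burnt (F count now 5)
Step 2: +5 fires, +5 burnt (F count now 5)
Step 3: +4 fires, +5 burnt (F count now 4)
Step 4: +1 fires, +4 burnt (F count now 1)
Step 5: +2 fires, +1 burnt (F count now 2)
Step 6: +0 fires, +2 burnt (F count now 0)
Fire out after step 6
Initially T: 18, now '.': 29
Total burnt (originally-T cells now '.'): 17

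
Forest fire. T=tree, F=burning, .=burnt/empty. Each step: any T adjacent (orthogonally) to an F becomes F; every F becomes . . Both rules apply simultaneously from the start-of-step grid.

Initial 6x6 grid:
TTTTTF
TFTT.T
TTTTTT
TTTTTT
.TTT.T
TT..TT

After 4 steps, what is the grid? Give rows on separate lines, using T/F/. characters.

Step 1: 6 trees catch fire, 2 burn out
  TFTTF.
  F.FT.F
  TFTTTT
  TTTTTT
  .TTT.T
  TT..TT
Step 2: 8 trees catch fire, 6 burn out
  F.FF..
  ...F..
  F.FTTF
  TFTTTT
  .TTT.T
  TT..TT
Step 3: 6 trees catch fire, 8 burn out
  ......
  ......
  ...FF.
  F.FTTF
  .FTT.T
  TT..TT
Step 4: 5 trees catch fire, 6 burn out
  ......
  ......
  ......
  ...FF.
  ..FT.F
  TF..TT

......
......
......
...FF.
..FT.F
TF..TT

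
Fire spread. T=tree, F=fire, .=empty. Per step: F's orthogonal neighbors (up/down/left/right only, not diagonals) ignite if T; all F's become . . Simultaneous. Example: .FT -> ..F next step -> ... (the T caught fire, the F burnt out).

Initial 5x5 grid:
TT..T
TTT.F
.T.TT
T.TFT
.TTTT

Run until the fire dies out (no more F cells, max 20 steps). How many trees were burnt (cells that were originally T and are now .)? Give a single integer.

Answer: 9

Derivation:
Step 1: +6 fires, +2 burnt (F count now 6)
Step 2: +2 fires, +6 burnt (F count now 2)
Step 3: +1 fires, +2 burnt (F count now 1)
Step 4: +0 fires, +1 burnt (F count now 0)
Fire out after step 4
Initially T: 16, now '.': 18
Total burnt (originally-T cells now '.'): 9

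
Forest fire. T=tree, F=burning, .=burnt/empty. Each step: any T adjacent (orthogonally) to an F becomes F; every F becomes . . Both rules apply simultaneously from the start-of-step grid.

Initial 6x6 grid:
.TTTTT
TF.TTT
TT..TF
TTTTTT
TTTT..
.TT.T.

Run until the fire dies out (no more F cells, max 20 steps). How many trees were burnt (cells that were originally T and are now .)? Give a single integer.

Answer: 24

Derivation:
Step 1: +6 fires, +2 burnt (F count now 6)
Step 2: +6 fires, +6 burnt (F count now 6)
Step 3: +7 fires, +6 burnt (F count now 7)
Step 4: +4 fires, +7 burnt (F count now 4)
Step 5: +1 fires, +4 burnt (F count now 1)
Step 6: +0 fires, +1 burnt (F count now 0)
Fire out after step 6
Initially T: 25, now '.': 35
Total burnt (originally-T cells now '.'): 24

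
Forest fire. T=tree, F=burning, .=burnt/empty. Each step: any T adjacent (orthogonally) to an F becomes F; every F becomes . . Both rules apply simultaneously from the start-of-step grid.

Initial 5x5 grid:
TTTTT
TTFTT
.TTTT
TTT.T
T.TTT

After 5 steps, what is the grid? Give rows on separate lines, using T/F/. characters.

Step 1: 4 trees catch fire, 1 burn out
  TTFTT
  TF.FT
  .TFTT
  TTT.T
  T.TTT
Step 2: 7 trees catch fire, 4 burn out
  TF.FT
  F...F
  .F.FT
  TTF.T
  T.TTT
Step 3: 5 trees catch fire, 7 burn out
  F...F
  .....
  ....F
  TF..T
  T.FTT
Step 4: 3 trees catch fire, 5 burn out
  .....
  .....
  .....
  F...F
  T..FT
Step 5: 2 trees catch fire, 3 burn out
  .....
  .....
  .....
  .....
  F...F

.....
.....
.....
.....
F...F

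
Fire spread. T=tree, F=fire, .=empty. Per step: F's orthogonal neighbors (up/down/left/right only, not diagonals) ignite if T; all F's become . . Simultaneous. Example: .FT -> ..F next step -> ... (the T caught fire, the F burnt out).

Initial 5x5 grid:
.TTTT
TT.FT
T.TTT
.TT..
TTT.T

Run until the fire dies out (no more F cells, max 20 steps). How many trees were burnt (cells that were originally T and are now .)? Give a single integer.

Step 1: +3 fires, +1 burnt (F count now 3)
Step 2: +4 fires, +3 burnt (F count now 4)
Step 3: +2 fires, +4 burnt (F count now 2)
Step 4: +3 fires, +2 burnt (F count now 3)
Step 5: +2 fires, +3 burnt (F count now 2)
Step 6: +2 fires, +2 burnt (F count now 2)
Step 7: +0 fires, +2 burnt (F count now 0)
Fire out after step 7
Initially T: 17, now '.': 24
Total burnt (originally-T cells now '.'): 16

Answer: 16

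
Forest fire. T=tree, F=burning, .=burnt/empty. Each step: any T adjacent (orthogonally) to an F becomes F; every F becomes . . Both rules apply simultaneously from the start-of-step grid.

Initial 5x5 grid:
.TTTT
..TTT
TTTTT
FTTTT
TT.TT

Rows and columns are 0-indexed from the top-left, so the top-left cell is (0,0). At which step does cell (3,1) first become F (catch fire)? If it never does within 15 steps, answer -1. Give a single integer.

Step 1: cell (3,1)='F' (+3 fires, +1 burnt)
  -> target ignites at step 1
Step 2: cell (3,1)='.' (+3 fires, +3 burnt)
Step 3: cell (3,1)='.' (+2 fires, +3 burnt)
Step 4: cell (3,1)='.' (+4 fires, +2 burnt)
Step 5: cell (3,1)='.' (+4 fires, +4 burnt)
Step 6: cell (3,1)='.' (+3 fires, +4 burnt)
Step 7: cell (3,1)='.' (+1 fires, +3 burnt)
Step 8: cell (3,1)='.' (+0 fires, +1 burnt)
  fire out at step 8

1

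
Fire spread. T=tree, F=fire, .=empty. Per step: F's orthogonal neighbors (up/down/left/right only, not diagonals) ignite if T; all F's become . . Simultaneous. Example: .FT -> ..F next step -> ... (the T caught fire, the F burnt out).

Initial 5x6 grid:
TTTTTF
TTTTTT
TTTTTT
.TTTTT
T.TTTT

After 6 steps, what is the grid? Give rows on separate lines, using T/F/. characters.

Step 1: 2 trees catch fire, 1 burn out
  TTTTF.
  TTTTTF
  TTTTTT
  .TTTTT
  T.TTTT
Step 2: 3 trees catch fire, 2 burn out
  TTTF..
  TTTTF.
  TTTTTF
  .TTTTT
  T.TTTT
Step 3: 4 trees catch fire, 3 burn out
  TTF...
  TTTF..
  TTTTF.
  .TTTTF
  T.TTTT
Step 4: 5 trees catch fire, 4 burn out
  TF....
  TTF...
  TTTF..
  .TTTF.
  T.TTTF
Step 5: 5 trees catch fire, 5 burn out
  F.....
  TF....
  TTF...
  .TTF..
  T.TTF.
Step 6: 4 trees catch fire, 5 burn out
  ......
  F.....
  TF....
  .TF...
  T.TF..

......
F.....
TF....
.TF...
T.TF..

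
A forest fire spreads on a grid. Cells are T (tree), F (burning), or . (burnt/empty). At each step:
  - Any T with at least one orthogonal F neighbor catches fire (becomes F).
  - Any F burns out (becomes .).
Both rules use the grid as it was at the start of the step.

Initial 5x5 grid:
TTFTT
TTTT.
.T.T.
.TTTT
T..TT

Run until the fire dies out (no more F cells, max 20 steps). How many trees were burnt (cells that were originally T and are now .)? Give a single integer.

Step 1: +3 fires, +1 burnt (F count now 3)
Step 2: +4 fires, +3 burnt (F count now 4)
Step 3: +3 fires, +4 burnt (F count now 3)
Step 4: +2 fires, +3 burnt (F count now 2)
Step 5: +3 fires, +2 burnt (F count now 3)
Step 6: +1 fires, +3 burnt (F count now 1)
Step 7: +0 fires, +1 burnt (F count now 0)
Fire out after step 7
Initially T: 17, now '.': 24
Total burnt (originally-T cells now '.'): 16

Answer: 16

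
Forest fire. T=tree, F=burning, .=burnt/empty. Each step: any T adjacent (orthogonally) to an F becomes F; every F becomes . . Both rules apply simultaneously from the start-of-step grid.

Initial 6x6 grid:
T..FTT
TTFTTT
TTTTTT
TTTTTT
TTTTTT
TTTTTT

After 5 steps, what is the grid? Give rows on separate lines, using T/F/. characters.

Step 1: 4 trees catch fire, 2 burn out
  T...FT
  TF.FTT
  TTFTTT
  TTTTTT
  TTTTTT
  TTTTTT
Step 2: 6 trees catch fire, 4 burn out
  T....F
  F...FT
  TF.FTT
  TTFTTT
  TTTTTT
  TTTTTT
Step 3: 7 trees catch fire, 6 burn out
  F.....
  .....F
  F...FT
  TF.FTT
  TTFTTT
  TTTTTT
Step 4: 6 trees catch fire, 7 burn out
  ......
  ......
  .....F
  F...FT
  TF.FTT
  TTFTTT
Step 5: 5 trees catch fire, 6 burn out
  ......
  ......
  ......
  .....F
  F...FT
  TF.FTT

......
......
......
.....F
F...FT
TF.FTT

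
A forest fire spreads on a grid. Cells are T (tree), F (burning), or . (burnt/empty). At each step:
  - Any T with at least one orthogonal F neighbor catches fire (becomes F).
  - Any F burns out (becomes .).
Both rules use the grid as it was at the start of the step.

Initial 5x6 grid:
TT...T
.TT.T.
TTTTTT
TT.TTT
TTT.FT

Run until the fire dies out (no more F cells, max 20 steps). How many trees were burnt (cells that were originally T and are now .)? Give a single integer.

Answer: 20

Derivation:
Step 1: +2 fires, +1 burnt (F count now 2)
Step 2: +3 fires, +2 burnt (F count now 3)
Step 3: +3 fires, +3 burnt (F count now 3)
Step 4: +1 fires, +3 burnt (F count now 1)
Step 5: +2 fires, +1 burnt (F count now 2)
Step 6: +3 fires, +2 burnt (F count now 3)
Step 7: +3 fires, +3 burnt (F count now 3)
Step 8: +3 fires, +3 burnt (F count now 3)
Step 9: +0 fires, +3 burnt (F count now 0)
Fire out after step 9
Initially T: 21, now '.': 29
Total burnt (originally-T cells now '.'): 20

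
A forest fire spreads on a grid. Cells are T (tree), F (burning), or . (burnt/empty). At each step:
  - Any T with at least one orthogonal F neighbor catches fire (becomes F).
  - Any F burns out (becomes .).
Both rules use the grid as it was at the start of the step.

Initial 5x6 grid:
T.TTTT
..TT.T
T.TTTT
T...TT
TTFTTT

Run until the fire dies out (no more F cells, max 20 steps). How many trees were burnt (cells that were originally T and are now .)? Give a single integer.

Answer: 20

Derivation:
Step 1: +2 fires, +1 burnt (F count now 2)
Step 2: +2 fires, +2 burnt (F count now 2)
Step 3: +3 fires, +2 burnt (F count now 3)
Step 4: +3 fires, +3 burnt (F count now 3)
Step 5: +2 fires, +3 burnt (F count now 2)
Step 6: +3 fires, +2 burnt (F count now 3)
Step 7: +3 fires, +3 burnt (F count now 3)
Step 8: +2 fires, +3 burnt (F count now 2)
Step 9: +0 fires, +2 burnt (F count now 0)
Fire out after step 9
Initially T: 21, now '.': 29
Total burnt (originally-T cells now '.'): 20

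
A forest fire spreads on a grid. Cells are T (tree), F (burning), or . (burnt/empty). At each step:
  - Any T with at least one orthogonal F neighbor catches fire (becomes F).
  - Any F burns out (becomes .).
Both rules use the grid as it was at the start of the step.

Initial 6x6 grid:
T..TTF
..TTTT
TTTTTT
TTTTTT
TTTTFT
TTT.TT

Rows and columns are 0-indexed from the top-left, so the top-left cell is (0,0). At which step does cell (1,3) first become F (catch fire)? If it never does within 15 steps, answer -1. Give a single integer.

Step 1: cell (1,3)='T' (+6 fires, +2 burnt)
Step 2: cell (1,3)='T' (+8 fires, +6 burnt)
Step 3: cell (1,3)='F' (+5 fires, +8 burnt)
  -> target ignites at step 3
Step 4: cell (1,3)='.' (+5 fires, +5 burnt)
Step 5: cell (1,3)='.' (+3 fires, +5 burnt)
Step 6: cell (1,3)='.' (+1 fires, +3 burnt)
Step 7: cell (1,3)='.' (+0 fires, +1 burnt)
  fire out at step 7

3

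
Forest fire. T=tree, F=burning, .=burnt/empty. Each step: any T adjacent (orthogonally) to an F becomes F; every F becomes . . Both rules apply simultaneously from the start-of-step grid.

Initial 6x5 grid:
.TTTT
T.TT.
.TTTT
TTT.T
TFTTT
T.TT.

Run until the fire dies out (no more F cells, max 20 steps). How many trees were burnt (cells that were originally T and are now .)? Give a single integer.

Answer: 21

Derivation:
Step 1: +3 fires, +1 burnt (F count now 3)
Step 2: +6 fires, +3 burnt (F count now 6)
Step 3: +3 fires, +6 burnt (F count now 3)
Step 4: +3 fires, +3 burnt (F count now 3)
Step 5: +3 fires, +3 burnt (F count now 3)
Step 6: +2 fires, +3 burnt (F count now 2)
Step 7: +1 fires, +2 burnt (F count now 1)
Step 8: +0 fires, +1 burnt (F count now 0)
Fire out after step 8
Initially T: 22, now '.': 29
Total burnt (originally-T cells now '.'): 21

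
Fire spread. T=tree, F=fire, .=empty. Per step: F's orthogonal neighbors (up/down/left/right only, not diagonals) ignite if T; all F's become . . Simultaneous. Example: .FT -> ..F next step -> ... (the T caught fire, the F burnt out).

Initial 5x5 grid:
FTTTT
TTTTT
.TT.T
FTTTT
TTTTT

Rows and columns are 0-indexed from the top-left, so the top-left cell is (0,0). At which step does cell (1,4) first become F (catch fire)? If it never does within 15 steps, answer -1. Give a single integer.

Step 1: cell (1,4)='T' (+4 fires, +2 burnt)
Step 2: cell (1,4)='T' (+5 fires, +4 burnt)
Step 3: cell (1,4)='T' (+5 fires, +5 burnt)
Step 4: cell (1,4)='T' (+4 fires, +5 burnt)
Step 5: cell (1,4)='F' (+3 fires, +4 burnt)
  -> target ignites at step 5
Step 6: cell (1,4)='.' (+0 fires, +3 burnt)
  fire out at step 6

5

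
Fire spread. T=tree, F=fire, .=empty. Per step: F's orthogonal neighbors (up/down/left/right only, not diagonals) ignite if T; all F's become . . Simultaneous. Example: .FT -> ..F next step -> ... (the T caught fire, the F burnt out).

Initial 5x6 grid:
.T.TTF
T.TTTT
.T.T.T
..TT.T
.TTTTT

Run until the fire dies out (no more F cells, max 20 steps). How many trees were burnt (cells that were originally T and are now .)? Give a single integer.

Answer: 16

Derivation:
Step 1: +2 fires, +1 burnt (F count now 2)
Step 2: +3 fires, +2 burnt (F count now 3)
Step 3: +2 fires, +3 burnt (F count now 2)
Step 4: +3 fires, +2 burnt (F count now 3)
Step 5: +2 fires, +3 burnt (F count now 2)
Step 6: +2 fires, +2 burnt (F count now 2)
Step 7: +1 fires, +2 burnt (F count now 1)
Step 8: +1 fires, +1 burnt (F count now 1)
Step 9: +0 fires, +1 burnt (F count now 0)
Fire out after step 9
Initially T: 19, now '.': 27
Total burnt (originally-T cells now '.'): 16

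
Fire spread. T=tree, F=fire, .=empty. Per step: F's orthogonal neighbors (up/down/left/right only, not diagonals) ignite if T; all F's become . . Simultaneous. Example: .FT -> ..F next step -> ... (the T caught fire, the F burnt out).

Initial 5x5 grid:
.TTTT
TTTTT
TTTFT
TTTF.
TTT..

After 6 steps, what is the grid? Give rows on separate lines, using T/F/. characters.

Step 1: 4 trees catch fire, 2 burn out
  .TTTT
  TTTFT
  TTF.F
  TTF..
  TTT..
Step 2: 6 trees catch fire, 4 burn out
  .TTFT
  TTF.F
  TF...
  TF...
  TTF..
Step 3: 6 trees catch fire, 6 burn out
  .TF.F
  TF...
  F....
  F....
  TF...
Step 4: 3 trees catch fire, 6 burn out
  .F...
  F....
  .....
  .....
  F....
Step 5: 0 trees catch fire, 3 burn out
  .....
  .....
  .....
  .....
  .....
Step 6: 0 trees catch fire, 0 burn out
  .....
  .....
  .....
  .....
  .....

.....
.....
.....
.....
.....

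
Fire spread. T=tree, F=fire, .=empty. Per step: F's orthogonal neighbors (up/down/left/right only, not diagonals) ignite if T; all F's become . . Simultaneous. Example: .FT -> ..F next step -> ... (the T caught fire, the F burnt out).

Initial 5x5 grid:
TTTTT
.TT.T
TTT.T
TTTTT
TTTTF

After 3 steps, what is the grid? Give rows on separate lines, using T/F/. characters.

Step 1: 2 trees catch fire, 1 burn out
  TTTTT
  .TT.T
  TTT.T
  TTTTF
  TTTF.
Step 2: 3 trees catch fire, 2 burn out
  TTTTT
  .TT.T
  TTT.F
  TTTF.
  TTF..
Step 3: 3 trees catch fire, 3 burn out
  TTTTT
  .TT.F
  TTT..
  TTF..
  TF...

TTTTT
.TT.F
TTT..
TTF..
TF...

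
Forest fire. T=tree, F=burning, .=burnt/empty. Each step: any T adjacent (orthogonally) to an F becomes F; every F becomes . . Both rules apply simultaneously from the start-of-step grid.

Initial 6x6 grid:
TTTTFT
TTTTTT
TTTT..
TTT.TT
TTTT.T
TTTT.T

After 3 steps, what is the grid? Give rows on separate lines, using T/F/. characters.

Step 1: 3 trees catch fire, 1 burn out
  TTTF.F
  TTTTFT
  TTTT..
  TTT.TT
  TTTT.T
  TTTT.T
Step 2: 3 trees catch fire, 3 burn out
  TTF...
  TTTF.F
  TTTT..
  TTT.TT
  TTTT.T
  TTTT.T
Step 3: 3 trees catch fire, 3 burn out
  TF....
  TTF...
  TTTF..
  TTT.TT
  TTTT.T
  TTTT.T

TF....
TTF...
TTTF..
TTT.TT
TTTT.T
TTTT.T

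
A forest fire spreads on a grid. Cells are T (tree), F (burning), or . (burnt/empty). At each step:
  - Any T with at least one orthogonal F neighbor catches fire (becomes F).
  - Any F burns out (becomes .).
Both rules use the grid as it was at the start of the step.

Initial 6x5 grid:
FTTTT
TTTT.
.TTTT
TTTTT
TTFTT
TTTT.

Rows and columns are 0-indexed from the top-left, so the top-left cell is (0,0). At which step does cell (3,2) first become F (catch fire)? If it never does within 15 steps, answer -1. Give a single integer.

Step 1: cell (3,2)='F' (+6 fires, +2 burnt)
  -> target ignites at step 1
Step 2: cell (3,2)='.' (+9 fires, +6 burnt)
Step 3: cell (3,2)='.' (+7 fires, +9 burnt)
Step 4: cell (3,2)='.' (+3 fires, +7 burnt)
Step 5: cell (3,2)='.' (+0 fires, +3 burnt)
  fire out at step 5

1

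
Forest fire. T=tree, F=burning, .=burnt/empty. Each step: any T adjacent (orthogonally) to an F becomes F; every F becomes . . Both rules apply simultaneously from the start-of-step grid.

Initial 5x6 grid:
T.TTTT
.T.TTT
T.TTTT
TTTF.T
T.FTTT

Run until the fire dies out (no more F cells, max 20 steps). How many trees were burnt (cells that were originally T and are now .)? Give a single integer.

Step 1: +3 fires, +2 burnt (F count now 3)
Step 2: +5 fires, +3 burnt (F count now 5)
Step 3: +5 fires, +5 burnt (F count now 5)
Step 4: +6 fires, +5 burnt (F count now 6)
Step 5: +1 fires, +6 burnt (F count now 1)
Step 6: +0 fires, +1 burnt (F count now 0)
Fire out after step 6
Initially T: 22, now '.': 28
Total burnt (originally-T cells now '.'): 20

Answer: 20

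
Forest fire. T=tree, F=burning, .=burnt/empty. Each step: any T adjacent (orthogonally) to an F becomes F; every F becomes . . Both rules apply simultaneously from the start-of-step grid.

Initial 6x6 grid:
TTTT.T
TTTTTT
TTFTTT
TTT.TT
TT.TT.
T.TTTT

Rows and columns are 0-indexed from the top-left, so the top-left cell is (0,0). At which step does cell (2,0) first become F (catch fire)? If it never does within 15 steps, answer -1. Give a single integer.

Step 1: cell (2,0)='T' (+4 fires, +1 burnt)
Step 2: cell (2,0)='F' (+6 fires, +4 burnt)
  -> target ignites at step 2
Step 3: cell (2,0)='.' (+8 fires, +6 burnt)
Step 4: cell (2,0)='.' (+5 fires, +8 burnt)
Step 5: cell (2,0)='.' (+4 fires, +5 burnt)
Step 6: cell (2,0)='.' (+2 fires, +4 burnt)
Step 7: cell (2,0)='.' (+1 fires, +2 burnt)
Step 8: cell (2,0)='.' (+0 fires, +1 burnt)
  fire out at step 8

2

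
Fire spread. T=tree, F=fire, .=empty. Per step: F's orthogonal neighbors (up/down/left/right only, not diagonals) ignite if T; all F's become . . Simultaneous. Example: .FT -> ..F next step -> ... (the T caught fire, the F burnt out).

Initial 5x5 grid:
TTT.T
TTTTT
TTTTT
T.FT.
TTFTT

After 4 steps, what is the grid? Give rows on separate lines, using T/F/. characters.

Step 1: 4 trees catch fire, 2 burn out
  TTT.T
  TTTTT
  TTFTT
  T..F.
  TF.FT
Step 2: 5 trees catch fire, 4 burn out
  TTT.T
  TTFTT
  TF.FT
  T....
  F...F
Step 3: 6 trees catch fire, 5 burn out
  TTF.T
  TF.FT
  F...F
  F....
  .....
Step 4: 3 trees catch fire, 6 burn out
  TF..T
  F...F
  .....
  .....
  .....

TF..T
F...F
.....
.....
.....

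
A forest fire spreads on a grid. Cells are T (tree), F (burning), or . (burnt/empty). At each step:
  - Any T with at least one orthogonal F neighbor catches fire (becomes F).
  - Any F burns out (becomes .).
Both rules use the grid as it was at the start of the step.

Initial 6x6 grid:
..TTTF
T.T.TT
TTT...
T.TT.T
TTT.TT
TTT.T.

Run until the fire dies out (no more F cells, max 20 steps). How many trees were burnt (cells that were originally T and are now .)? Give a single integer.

Answer: 19

Derivation:
Step 1: +2 fires, +1 burnt (F count now 2)
Step 2: +2 fires, +2 burnt (F count now 2)
Step 3: +1 fires, +2 burnt (F count now 1)
Step 4: +1 fires, +1 burnt (F count now 1)
Step 5: +1 fires, +1 burnt (F count now 1)
Step 6: +2 fires, +1 burnt (F count now 2)
Step 7: +3 fires, +2 burnt (F count now 3)
Step 8: +4 fires, +3 burnt (F count now 4)
Step 9: +2 fires, +4 burnt (F count now 2)
Step 10: +1 fires, +2 burnt (F count now 1)
Step 11: +0 fires, +1 burnt (F count now 0)
Fire out after step 11
Initially T: 23, now '.': 32
Total burnt (originally-T cells now '.'): 19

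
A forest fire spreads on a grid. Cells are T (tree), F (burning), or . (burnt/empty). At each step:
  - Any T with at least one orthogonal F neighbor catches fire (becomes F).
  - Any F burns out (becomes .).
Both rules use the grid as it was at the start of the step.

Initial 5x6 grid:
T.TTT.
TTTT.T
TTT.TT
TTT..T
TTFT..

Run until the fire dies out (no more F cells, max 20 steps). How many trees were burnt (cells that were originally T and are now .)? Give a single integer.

Answer: 17

Derivation:
Step 1: +3 fires, +1 burnt (F count now 3)
Step 2: +3 fires, +3 burnt (F count now 3)
Step 3: +3 fires, +3 burnt (F count now 3)
Step 4: +4 fires, +3 burnt (F count now 4)
Step 5: +2 fires, +4 burnt (F count now 2)
Step 6: +2 fires, +2 burnt (F count now 2)
Step 7: +0 fires, +2 burnt (F count now 0)
Fire out after step 7
Initially T: 21, now '.': 26
Total burnt (originally-T cells now '.'): 17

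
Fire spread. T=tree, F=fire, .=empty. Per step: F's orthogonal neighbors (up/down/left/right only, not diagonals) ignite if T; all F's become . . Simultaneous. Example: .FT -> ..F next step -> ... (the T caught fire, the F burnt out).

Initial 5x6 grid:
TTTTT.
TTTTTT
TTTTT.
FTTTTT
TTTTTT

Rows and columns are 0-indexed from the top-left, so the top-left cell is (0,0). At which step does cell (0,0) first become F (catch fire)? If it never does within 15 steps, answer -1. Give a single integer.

Step 1: cell (0,0)='T' (+3 fires, +1 burnt)
Step 2: cell (0,0)='T' (+4 fires, +3 burnt)
Step 3: cell (0,0)='F' (+5 fires, +4 burnt)
  -> target ignites at step 3
Step 4: cell (0,0)='.' (+5 fires, +5 burnt)
Step 5: cell (0,0)='.' (+5 fires, +5 burnt)
Step 6: cell (0,0)='.' (+3 fires, +5 burnt)
Step 7: cell (0,0)='.' (+2 fires, +3 burnt)
Step 8: cell (0,0)='.' (+0 fires, +2 burnt)
  fire out at step 8

3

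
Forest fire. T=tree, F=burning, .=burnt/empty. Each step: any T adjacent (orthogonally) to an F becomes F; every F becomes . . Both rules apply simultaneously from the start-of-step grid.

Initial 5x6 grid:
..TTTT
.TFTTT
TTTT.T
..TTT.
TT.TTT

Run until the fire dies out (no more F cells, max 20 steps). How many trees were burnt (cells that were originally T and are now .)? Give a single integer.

Step 1: +4 fires, +1 burnt (F count now 4)
Step 2: +5 fires, +4 burnt (F count now 5)
Step 3: +4 fires, +5 burnt (F count now 4)
Step 4: +4 fires, +4 burnt (F count now 4)
Step 5: +1 fires, +4 burnt (F count now 1)
Step 6: +1 fires, +1 burnt (F count now 1)
Step 7: +0 fires, +1 burnt (F count now 0)
Fire out after step 7
Initially T: 21, now '.': 28
Total burnt (originally-T cells now '.'): 19

Answer: 19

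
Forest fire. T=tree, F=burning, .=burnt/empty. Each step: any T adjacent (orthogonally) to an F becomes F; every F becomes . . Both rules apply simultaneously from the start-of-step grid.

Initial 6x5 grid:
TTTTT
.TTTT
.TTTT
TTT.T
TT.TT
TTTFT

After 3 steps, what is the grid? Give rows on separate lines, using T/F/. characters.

Step 1: 3 trees catch fire, 1 burn out
  TTTTT
  .TTTT
  .TTTT
  TTT.T
  TT.FT
  TTF.F
Step 2: 2 trees catch fire, 3 burn out
  TTTTT
  .TTTT
  .TTTT
  TTT.T
  TT..F
  TF...
Step 3: 3 trees catch fire, 2 burn out
  TTTTT
  .TTTT
  .TTTT
  TTT.F
  TF...
  F....

TTTTT
.TTTT
.TTTT
TTT.F
TF...
F....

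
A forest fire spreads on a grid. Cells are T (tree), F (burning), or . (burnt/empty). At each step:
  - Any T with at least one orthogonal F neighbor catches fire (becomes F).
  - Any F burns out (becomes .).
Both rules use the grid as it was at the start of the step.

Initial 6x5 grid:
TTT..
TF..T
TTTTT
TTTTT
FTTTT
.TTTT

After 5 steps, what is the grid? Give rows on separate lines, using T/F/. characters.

Step 1: 5 trees catch fire, 2 burn out
  TFT..
  F...T
  TFTTT
  FTTTT
  .FTTT
  .TTTT
Step 2: 7 trees catch fire, 5 burn out
  F.F..
  ....T
  F.FTT
  .FTTT
  ..FTT
  .FTTT
Step 3: 4 trees catch fire, 7 burn out
  .....
  ....T
  ...FT
  ..FTT
  ...FT
  ..FTT
Step 4: 4 trees catch fire, 4 burn out
  .....
  ....T
  ....F
  ...FT
  ....F
  ...FT
Step 5: 3 trees catch fire, 4 burn out
  .....
  ....F
  .....
  ....F
  .....
  ....F

.....
....F
.....
....F
.....
....F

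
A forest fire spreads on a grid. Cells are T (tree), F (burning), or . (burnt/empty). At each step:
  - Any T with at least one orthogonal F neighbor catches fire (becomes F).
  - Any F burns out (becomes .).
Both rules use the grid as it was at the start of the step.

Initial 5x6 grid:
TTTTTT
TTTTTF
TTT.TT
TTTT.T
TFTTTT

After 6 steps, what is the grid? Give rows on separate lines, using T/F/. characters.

Step 1: 6 trees catch fire, 2 burn out
  TTTTTF
  TTTTF.
  TTT.TF
  TFTT.T
  F.FTTT
Step 2: 8 trees catch fire, 6 burn out
  TTTTF.
  TTTF..
  TFT.F.
  F.FT.F
  ...FTT
Step 3: 8 trees catch fire, 8 burn out
  TTTF..
  TFF...
  F.F...
  ...F..
  ....FF
Step 4: 3 trees catch fire, 8 burn out
  TFF...
  F.....
  ......
  ......
  ......
Step 5: 1 trees catch fire, 3 burn out
  F.....
  ......
  ......
  ......
  ......
Step 6: 0 trees catch fire, 1 burn out
  ......
  ......
  ......
  ......
  ......

......
......
......
......
......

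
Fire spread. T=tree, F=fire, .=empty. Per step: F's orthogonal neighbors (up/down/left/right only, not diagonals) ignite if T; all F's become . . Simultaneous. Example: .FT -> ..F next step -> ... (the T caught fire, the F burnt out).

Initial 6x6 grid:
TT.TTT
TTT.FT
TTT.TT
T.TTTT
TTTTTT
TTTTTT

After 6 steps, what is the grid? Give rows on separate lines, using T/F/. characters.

Step 1: 3 trees catch fire, 1 burn out
  TT.TFT
  TTT..F
  TTT.FT
  T.TTTT
  TTTTTT
  TTTTTT
Step 2: 4 trees catch fire, 3 burn out
  TT.F.F
  TTT...
  TTT..F
  T.TTFT
  TTTTTT
  TTTTTT
Step 3: 3 trees catch fire, 4 burn out
  TT....
  TTT...
  TTT...
  T.TF.F
  TTTTFT
  TTTTTT
Step 4: 4 trees catch fire, 3 burn out
  TT....
  TTT...
  TTT...
  T.F...
  TTTF.F
  TTTTFT
Step 5: 4 trees catch fire, 4 burn out
  TT....
  TTT...
  TTF...
  T.....
  TTF...
  TTTF.F
Step 6: 4 trees catch fire, 4 burn out
  TT....
  TTF...
  TF....
  T.....
  TF....
  TTF...

TT....
TTF...
TF....
T.....
TF....
TTF...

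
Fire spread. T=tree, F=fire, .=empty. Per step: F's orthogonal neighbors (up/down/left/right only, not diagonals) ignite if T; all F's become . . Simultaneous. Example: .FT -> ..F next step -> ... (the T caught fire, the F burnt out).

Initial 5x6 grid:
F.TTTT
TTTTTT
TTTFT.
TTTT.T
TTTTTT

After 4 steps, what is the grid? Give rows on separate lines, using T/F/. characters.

Step 1: 5 trees catch fire, 2 burn out
  ..TTTT
  FTTFTT
  TTF.F.
  TTTF.T
  TTTTTT
Step 2: 8 trees catch fire, 5 burn out
  ..TFTT
  .FF.FT
  FF....
  TTF..T
  TTTFTT
Step 3: 7 trees catch fire, 8 burn out
  ..F.FT
  .....F
  ......
  FF...T
  TTF.FT
Step 4: 4 trees catch fire, 7 burn out
  .....F
  ......
  ......
  .....T
  FF...F

.....F
......
......
.....T
FF...F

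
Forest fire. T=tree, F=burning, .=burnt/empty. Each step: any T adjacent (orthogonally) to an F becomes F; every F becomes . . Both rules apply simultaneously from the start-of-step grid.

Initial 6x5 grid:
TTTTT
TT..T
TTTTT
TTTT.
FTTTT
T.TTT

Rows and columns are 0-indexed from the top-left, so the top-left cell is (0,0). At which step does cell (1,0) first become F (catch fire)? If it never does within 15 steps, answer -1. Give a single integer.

Step 1: cell (1,0)='T' (+3 fires, +1 burnt)
Step 2: cell (1,0)='T' (+3 fires, +3 burnt)
Step 3: cell (1,0)='F' (+5 fires, +3 burnt)
  -> target ignites at step 3
Step 4: cell (1,0)='.' (+6 fires, +5 burnt)
Step 5: cell (1,0)='.' (+3 fires, +6 burnt)
Step 6: cell (1,0)='.' (+2 fires, +3 burnt)
Step 7: cell (1,0)='.' (+2 fires, +2 burnt)
Step 8: cell (1,0)='.' (+1 fires, +2 burnt)
Step 9: cell (1,0)='.' (+0 fires, +1 burnt)
  fire out at step 9

3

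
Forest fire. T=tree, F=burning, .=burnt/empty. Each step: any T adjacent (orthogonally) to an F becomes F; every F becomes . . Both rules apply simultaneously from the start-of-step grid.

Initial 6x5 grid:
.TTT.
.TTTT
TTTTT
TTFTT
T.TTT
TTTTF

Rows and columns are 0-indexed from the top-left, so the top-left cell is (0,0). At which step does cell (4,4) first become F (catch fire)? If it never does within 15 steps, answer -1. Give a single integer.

Step 1: cell (4,4)='F' (+6 fires, +2 burnt)
  -> target ignites at step 1
Step 2: cell (4,4)='.' (+7 fires, +6 burnt)
Step 3: cell (4,4)='.' (+7 fires, +7 burnt)
Step 4: cell (4,4)='.' (+4 fires, +7 burnt)
Step 5: cell (4,4)='.' (+0 fires, +4 burnt)
  fire out at step 5

1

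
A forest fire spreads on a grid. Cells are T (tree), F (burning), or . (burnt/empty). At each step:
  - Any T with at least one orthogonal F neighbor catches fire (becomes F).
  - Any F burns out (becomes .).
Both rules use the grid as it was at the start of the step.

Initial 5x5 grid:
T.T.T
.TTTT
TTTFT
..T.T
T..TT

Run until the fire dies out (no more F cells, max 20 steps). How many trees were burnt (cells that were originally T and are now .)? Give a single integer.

Answer: 14

Derivation:
Step 1: +3 fires, +1 burnt (F count now 3)
Step 2: +5 fires, +3 burnt (F count now 5)
Step 3: +5 fires, +5 burnt (F count now 5)
Step 4: +1 fires, +5 burnt (F count now 1)
Step 5: +0 fires, +1 burnt (F count now 0)
Fire out after step 5
Initially T: 16, now '.': 23
Total burnt (originally-T cells now '.'): 14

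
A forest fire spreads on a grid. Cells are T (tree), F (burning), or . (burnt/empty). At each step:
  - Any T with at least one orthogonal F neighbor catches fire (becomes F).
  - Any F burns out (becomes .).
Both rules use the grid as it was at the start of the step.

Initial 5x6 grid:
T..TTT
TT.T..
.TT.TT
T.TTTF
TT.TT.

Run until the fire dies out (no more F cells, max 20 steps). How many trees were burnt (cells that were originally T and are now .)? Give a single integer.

Step 1: +2 fires, +1 burnt (F count now 2)
Step 2: +3 fires, +2 burnt (F count now 3)
Step 3: +2 fires, +3 burnt (F count now 2)
Step 4: +1 fires, +2 burnt (F count now 1)
Step 5: +1 fires, +1 burnt (F count now 1)
Step 6: +1 fires, +1 burnt (F count now 1)
Step 7: +1 fires, +1 burnt (F count now 1)
Step 8: +1 fires, +1 burnt (F count now 1)
Step 9: +0 fires, +1 burnt (F count now 0)
Fire out after step 9
Initially T: 19, now '.': 23
Total burnt (originally-T cells now '.'): 12

Answer: 12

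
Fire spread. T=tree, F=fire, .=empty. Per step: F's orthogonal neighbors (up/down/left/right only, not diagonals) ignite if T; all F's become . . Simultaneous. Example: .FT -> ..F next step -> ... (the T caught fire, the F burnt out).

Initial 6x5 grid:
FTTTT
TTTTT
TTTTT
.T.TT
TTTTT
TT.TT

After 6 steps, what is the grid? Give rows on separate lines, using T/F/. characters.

Step 1: 2 trees catch fire, 1 burn out
  .FTTT
  FTTTT
  TTTTT
  .T.TT
  TTTTT
  TT.TT
Step 2: 3 trees catch fire, 2 burn out
  ..FTT
  .FTTT
  FTTTT
  .T.TT
  TTTTT
  TT.TT
Step 3: 3 trees catch fire, 3 burn out
  ...FT
  ..FTT
  .FTTT
  .T.TT
  TTTTT
  TT.TT
Step 4: 4 trees catch fire, 3 burn out
  ....F
  ...FT
  ..FTT
  .F.TT
  TTTTT
  TT.TT
Step 5: 3 trees catch fire, 4 burn out
  .....
  ....F
  ...FT
  ...TT
  TFTTT
  TT.TT
Step 6: 5 trees catch fire, 3 burn out
  .....
  .....
  ....F
  ...FT
  F.FTT
  TF.TT

.....
.....
....F
...FT
F.FTT
TF.TT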